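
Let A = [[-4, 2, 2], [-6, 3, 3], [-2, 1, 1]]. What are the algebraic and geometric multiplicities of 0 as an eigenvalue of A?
algebraic multiplicity 3, geometric multiplicity 2

The characteristic polynomial is x^3, so the factor x appears with exponent 3: the algebraic multiplicity is 3.

rank(A) = 1, so the eigenspace has dimension 3 - 1 = 2: the geometric multiplicity is 2.

Since 2 < 3, A is not diagonalizable.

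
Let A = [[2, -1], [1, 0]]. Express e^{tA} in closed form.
e^{tA} = [[(t + 1)*e^{t}, -t*e^{t}], [t*e^{t}, (1 - t)*e^{t}]]

A has Jordan form J = [[1, 1], [0, 1]] with A = PJP^{-1}, so e^{tA} = P e^{tJ} P^{-1}.

For a Jordan block J_k(λ), e^{tJ_k(λ)} = e^{λt} · (I + tN + t^2 N^2/2! + ... + t^{k-1} N^{k-1}/(k-1)!) where N is the nilpotent superdiagonal part.

Assembling the blocks and conjugating back gives the entries of e^{tA} as shown above.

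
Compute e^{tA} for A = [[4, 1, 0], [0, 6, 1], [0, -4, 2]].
A has Jordan form J = [[4, 1, 0], [0, 4, 1], [0, 0, 4]] with A = PJP^{-1}, so e^{tA} = P e^{tJ} P^{-1}.

For a Jordan block J_k(λ), e^{tJ_k(λ)} = e^{λt} · (I + tN + t^2 N^2/2! + ... + t^{k-1} N^{k-1}/(k-1)!) where N is the nilpotent superdiagonal part.

Assembling the blocks and conjugating back gives the entries of e^{tA} as shown above.

e^{tA} = [[e^{4*t}, t*(t + 1)*e^{4*t}, t^2*e^{4*t}/2], [0, (2*t + 1)*e^{4*t}, t*e^{4*t}], [0, -4*t*e^{4*t}, (1 - 2*t)*e^{4*t}]]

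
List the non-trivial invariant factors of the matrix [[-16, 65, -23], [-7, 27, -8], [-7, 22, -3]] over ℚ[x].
The Jordan structure of A has elementary divisors (x + 2), (x - 5)^2. Arranging the block sizes at each eigenvalue in decreasing order and taking row products gives the invariant factors.

Invariant factors (smallest first, each dividing the next): (x - 5)^2(x + 2).

Check: the last factor (x - 5)^2(x + 2) is the minimal polynomial, and the product (x - 5)^2(x + 2) is the characteristic polynomial.

(x - 5)^2(x + 2)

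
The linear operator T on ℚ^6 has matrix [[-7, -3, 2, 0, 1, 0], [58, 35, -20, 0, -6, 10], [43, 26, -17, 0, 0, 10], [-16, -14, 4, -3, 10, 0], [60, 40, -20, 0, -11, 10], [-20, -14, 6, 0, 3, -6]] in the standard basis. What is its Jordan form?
The characteristic polynomial is det(xI - A) = (x - 4)(x + 1)(x + 3)^4, so the eigenvalues are -3 (algebraic multiplicity 4), -1 (algebraic multiplicity 1), 4 (algebraic multiplicity 1).

For λ = -3: rank(A + 3I) = 4, rank((A + 3I)^2) = 3, rank((A + 3I)^3) = 2. The eigenspace has dimension 6 - 4 = 2, so there are 2 Jordan blocks; the rank sequence gives block sizes [3, 1].

For λ = -1: algebraic multiplicity 1 gives one 1×1 block.

For λ = 4: algebraic multiplicity 1 gives one 1×1 block.

Assembling the blocks gives the Jordan form J above.

J = [[-3, 1, 0, 0, 0, 0], [0, -3, 1, 0, 0, 0], [0, 0, -3, 0, 0, 0], [0, 0, 0, -3, 0, 0], [0, 0, 0, 0, -1, 0], [0, 0, 0, 0, 0, 4]]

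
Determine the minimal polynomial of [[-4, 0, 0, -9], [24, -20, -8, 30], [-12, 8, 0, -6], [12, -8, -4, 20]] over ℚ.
m_A(x) = (x - 2)^2(x + 4)

The characteristic polynomial factors as (x - 2)^2(x + 4)^2. The minimal polynomial is ∏(x - λ)^{k_λ} where k_λ is the size of the largest Jordan block at λ.

For λ = -4: rank(A + 4I) = 2, and the largest Jordan block has size 1 (the smallest k with rank((A + 4I)^k) = rank((A + 4I)^(k+1))).
For λ = 2: rank(A - 2I) = 3, and the largest Jordan block has size 2 (the smallest k with rank((A - 2I)^k) = rank((A - 2I)^(k+1))).

So m_A(x) = (x - 2)^2(x + 4).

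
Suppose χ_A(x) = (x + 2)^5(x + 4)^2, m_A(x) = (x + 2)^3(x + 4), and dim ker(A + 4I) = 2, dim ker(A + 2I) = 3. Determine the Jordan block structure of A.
λ = -4: algebraic multiplicity 2 (exponent in χ_A), largest block size 1 (exponent in m_A), 2 blocks (geometric multiplicity). These force block sizes [1, 1].
λ = -2: algebraic multiplicity 5 (exponent in χ_A), largest block size 3 (exponent in m_A), 3 blocks (geometric multiplicity). These force block sizes [3, 1, 1].

Jordan blocks: (-4, 1), (-4, 1), (-2, 3), (-2, 1), (-2, 1)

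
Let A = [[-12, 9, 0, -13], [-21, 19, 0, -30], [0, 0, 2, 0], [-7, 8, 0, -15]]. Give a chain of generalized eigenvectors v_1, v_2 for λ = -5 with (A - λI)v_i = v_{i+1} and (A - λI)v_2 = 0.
v_1 = [[1, 1, 0, 0]]^T, v_2 = [[2, 3, 0, 1]]^T

We seek v_1 ∈ ker((A + 5I)^2) \ ker(A + 5I), then set v_{i+1} = (A + 5I) v_i.

One such chain is v_1 = [[1, 1, 0, 0]]^T, v_2 = [[2, 3, 0, 1]]^T. Check: (A + 5I) v_2 = [[0, 0, 0, 0]]^T = 0.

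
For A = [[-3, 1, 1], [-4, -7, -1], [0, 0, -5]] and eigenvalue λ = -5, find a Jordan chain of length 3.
v_1 = [[0, -2, 1]]^T, v_2 = [[-1, 3, 0]]^T, v_3 = [[1, -2, 0]]^T

We seek v_1 ∈ ker((A + 5I)^3) \ ker((A + 5I)^2), then set v_{i+1} = (A + 5I) v_i.

One such chain is v_1 = [[0, -2, 1]]^T, v_2 = [[-1, 3, 0]]^T, v_3 = [[1, -2, 0]]^T. Check: (A + 5I) v_3 = [[0, 0, 0]]^T = 0.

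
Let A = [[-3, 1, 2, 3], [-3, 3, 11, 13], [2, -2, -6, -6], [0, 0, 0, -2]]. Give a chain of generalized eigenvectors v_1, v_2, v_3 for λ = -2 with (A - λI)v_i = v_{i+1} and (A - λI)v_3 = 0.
We seek v_1 ∈ ker((A + 2I)^3) \ ker((A + 2I)^2), then set v_{i+1} = (A + 2I) v_i.

One such chain is v_1 = [[0, -2, 1, 0]]^T, v_2 = [[0, 1, 0, 0]]^T, v_3 = [[1, 5, -2, 0]]^T. Check: (A + 2I) v_3 = [[0, 0, 0, 0]]^T = 0.

v_1 = [[0, -2, 1, 0]]^T, v_2 = [[0, 1, 0, 0]]^T, v_3 = [[1, 5, -2, 0]]^T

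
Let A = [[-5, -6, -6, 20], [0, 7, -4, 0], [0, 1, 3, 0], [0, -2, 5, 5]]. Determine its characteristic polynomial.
χ_A(x) = (x - 5)^3(x + 5)

xI - A = [[x + 5, 6, 6, -20], [0, x - 7, 4, 0], [0, -1, x - 3, 0], [0, 2, -5, x - 5]].

Expanding det(xI - A) along the first row:
det(xI - A) = + (x + 5)·det([[x - 7, 4, 0], [-1, x - 3, 0], [2, -5, x - 5]]) - (6)·det([[0, 4, 0], [0, x - 3, 0], [0, -5, x - 5]]) + (6)·det([[0, x - 7, 0], [0, -1, 0], [0, 2, x - 5]]) - (-20)·det([[0, x - 7, 4], [0, -1, x - 3], [0, 2, -5]]).

Evaluating gives χ_A(x) = x^4 - 10x^3 + 250x - 625 = (x - 5)^3(x + 5).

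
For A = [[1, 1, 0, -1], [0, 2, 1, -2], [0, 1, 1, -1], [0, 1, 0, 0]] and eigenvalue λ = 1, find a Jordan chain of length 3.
v_1 = [[0, 2, 3, 2]]^T, v_2 = [[0, 1, 0, 0]]^T, v_3 = [[1, 1, 1, 1]]^T

We seek v_1 ∈ ker((A - I)^3) \ ker((A - I)^2), then set v_{i+1} = (A - I) v_i.

One such chain is v_1 = [[0, 2, 3, 2]]^T, v_2 = [[0, 1, 0, 0]]^T, v_3 = [[1, 1, 1, 1]]^T. Check: (A - I) v_3 = [[0, 0, 0, 0]]^T = 0.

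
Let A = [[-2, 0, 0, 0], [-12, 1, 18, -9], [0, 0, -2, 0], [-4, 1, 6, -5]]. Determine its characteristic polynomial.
xI - A = [[x + 2, 0, 0, 0], [12, x - 1, -18, 9], [0, 0, x + 2, 0], [4, -1, -6, x + 5]].

Expanding det(xI - A) along the first row:
det(xI - A) = + (x + 2)·det([[x - 1, -18, 9], [0, x + 2, 0], [-1, -6, x + 5]]) - (0)·det([[12, -18, 9], [0, x + 2, 0], [4, -6, x + 5]]) + (0)·det([[12, x - 1, 9], [0, 0, 0], [4, -1, x + 5]]) - (0)·det([[12, x - 1, -18], [0, 0, x + 2], [4, -1, -6]]).

Evaluating gives χ_A(x) = x^4 + 8x^3 + 24x^2 + 32x + 16 = (x + 2)^4.

χ_A(x) = (x + 2)^4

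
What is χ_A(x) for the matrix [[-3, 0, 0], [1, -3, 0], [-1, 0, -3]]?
xI - A = [[x + 3, 0, 0], [-1, x + 3, 0], [1, 0, x + 3]].

Expanding det(xI - A) along the first row:
det(xI - A) = + (x + 3)·det([[x + 3, 0], [0, x + 3]]) - (0)·det([[-1, 0], [1, x + 3]]) + (0)·det([[-1, x + 3], [1, 0]]).

Evaluating gives χ_A(x) = x^3 + 9x^2 + 27x + 27 = (x + 3)^3.

χ_A(x) = (x + 3)^3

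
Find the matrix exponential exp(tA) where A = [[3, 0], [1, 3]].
A has Jordan form J = [[3, 1], [0, 3]] with A = PJP^{-1}, so e^{tA} = P e^{tJ} P^{-1}.

For a Jordan block J_k(λ), e^{tJ_k(λ)} = e^{λt} · (I + tN + t^2 N^2/2! + ... + t^{k-1} N^{k-1}/(k-1)!) where N is the nilpotent superdiagonal part.

Assembling the blocks and conjugating back gives the entries of e^{tA} as shown above.

e^{tA} = [[e^{3*t}, 0], [t*e^{3*t}, e^{3*t}]]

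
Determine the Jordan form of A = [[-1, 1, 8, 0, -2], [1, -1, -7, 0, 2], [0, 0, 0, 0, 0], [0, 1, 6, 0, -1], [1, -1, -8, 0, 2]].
The characteristic polynomial is det(xI - A) = x^5, so the eigenvalues are 0 (algebraic multiplicity 5).

For λ = 0: rank(A) = 3, rank(A^2) = 1, rank(A^3) = 0. The eigenspace has dimension 5 - 3 = 2, so there are 2 Jordan blocks; the rank sequence gives block sizes [3, 2].

Assembling the blocks gives the Jordan form J above.

J = [[0, 1, 0, 0, 0], [0, 0, 1, 0, 0], [0, 0, 0, 0, 0], [0, 0, 0, 0, 1], [0, 0, 0, 0, 0]]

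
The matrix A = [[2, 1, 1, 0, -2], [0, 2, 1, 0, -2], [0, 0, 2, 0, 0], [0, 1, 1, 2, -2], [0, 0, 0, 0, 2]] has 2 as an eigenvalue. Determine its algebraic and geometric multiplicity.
algebraic multiplicity 5, geometric multiplicity 3

The characteristic polynomial is (x - 2)^5, so the factor x - 2 appears with exponent 5: the algebraic multiplicity is 5.

rank(A - 2I) = 2, so the eigenspace has dimension 5 - 2 = 3: the geometric multiplicity is 3.

Since 3 < 5, A is not diagonalizable.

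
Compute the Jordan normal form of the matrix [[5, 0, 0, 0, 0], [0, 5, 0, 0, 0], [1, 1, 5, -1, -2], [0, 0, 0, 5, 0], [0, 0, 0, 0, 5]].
J = [[5, 1, 0, 0, 0], [0, 5, 0, 0, 0], [0, 0, 5, 0, 0], [0, 0, 0, 5, 0], [0, 0, 0, 0, 5]]

The characteristic polynomial is det(xI - A) = (x - 5)^5, so the eigenvalues are 5 (algebraic multiplicity 5).

For λ = 5: rank(A - 5I) = 1, rank((A - 5I)^2) = 0. The eigenspace has dimension 5 - 1 = 4, so there are 4 Jordan blocks; the rank sequence gives block sizes [2, 1, 1, 1].

Assembling the blocks gives the Jordan form J above.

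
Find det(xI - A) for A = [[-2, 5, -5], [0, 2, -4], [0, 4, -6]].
xI - A = [[x + 2, -5, 5], [0, x - 2, 4], [0, -4, x + 6]].

Expanding det(xI - A) along the first row:
det(xI - A) = + (x + 2)·det([[x - 2, 4], [-4, x + 6]]) - (-5)·det([[0, 4], [0, x + 6]]) + (5)·det([[0, x - 2], [0, -4]]).

Evaluating gives χ_A(x) = x^3 + 6x^2 + 12x + 8 = (x + 2)^3.

χ_A(x) = (x + 2)^3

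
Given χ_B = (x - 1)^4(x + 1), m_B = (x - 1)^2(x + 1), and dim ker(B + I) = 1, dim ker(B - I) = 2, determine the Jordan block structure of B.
Jordan blocks: (-1, 1), (1, 2), (1, 2)

λ = -1: algebraic multiplicity 1 (exponent in χ_B), largest block size 1 (exponent in m_B), 1 block (geometric multiplicity). This forces block sizes [1].
λ = 1: algebraic multiplicity 4 (exponent in χ_B), largest block size 2 (exponent in m_B), 2 blocks (geometric multiplicity). These force block sizes [2, 2].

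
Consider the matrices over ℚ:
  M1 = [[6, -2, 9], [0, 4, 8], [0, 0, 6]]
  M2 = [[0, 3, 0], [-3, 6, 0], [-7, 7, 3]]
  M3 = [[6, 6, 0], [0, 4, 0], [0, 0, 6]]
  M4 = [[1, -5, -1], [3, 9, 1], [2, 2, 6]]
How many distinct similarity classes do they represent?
3 classes: {M1, M4}, {M2}, {M3}

Characteristic polynomials: χ_{M1} = (x - 6)^2(x - 4), χ_{M2} = (x - 3)^3, χ_{M3} = (x - 6)^2(x - 4), χ_{M4} = (x - 6)^2(x - 4).

{M1, M4}: invariant factors (x - 6)^2(x - 4).

{M2}: invariant factors x - 3, (x - 3)^2.

{M3}: invariant factors x - 6, (x - 6)(x - 4).

Matrices are similar if and only if their invariant-factor lists agree; the partition into similarity classes is {M1, M4}, {M2}, {M3}.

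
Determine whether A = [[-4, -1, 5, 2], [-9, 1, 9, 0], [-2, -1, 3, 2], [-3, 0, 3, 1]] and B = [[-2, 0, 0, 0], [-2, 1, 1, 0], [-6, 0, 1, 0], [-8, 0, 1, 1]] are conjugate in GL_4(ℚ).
Yes.

Two matrices over a field are similar if and only if they have the same invariant factors.

Both A and B have characteristic polynomial (x - 1)^3(x + 2) and minimal polynomial (x - 1)^2(x + 2). Computing further, both have invariant factors x - 1, (x - 1)^2(x + 2). Hence A and B are similar.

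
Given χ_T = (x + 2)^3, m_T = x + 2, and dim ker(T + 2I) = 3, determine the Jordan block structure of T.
Jordan blocks: (-2, 1), (-2, 1), (-2, 1)

λ = -2: algebraic multiplicity 3 (exponent in χ_T), largest block size 1 (exponent in m_T), 3 blocks (geometric multiplicity). These force block sizes [1, 1, 1].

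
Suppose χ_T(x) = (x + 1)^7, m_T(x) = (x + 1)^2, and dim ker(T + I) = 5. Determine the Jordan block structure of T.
λ = -1: algebraic multiplicity 7 (exponent in χ_T), largest block size 2 (exponent in m_T), 5 blocks (geometric multiplicity). These force block sizes [2, 2, 1, 1, 1].

Jordan blocks: (-1, 2), (-1, 2), (-1, 1), (-1, 1), (-1, 1)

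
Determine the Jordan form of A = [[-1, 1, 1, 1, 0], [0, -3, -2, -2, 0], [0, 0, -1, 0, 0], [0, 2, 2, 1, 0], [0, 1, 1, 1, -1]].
The characteristic polynomial is det(xI - A) = (x + 1)^5, so the eigenvalues are -1 (algebraic multiplicity 5).

For λ = -1: rank(A + I) = 1, rank((A + I)^2) = 0. The eigenspace has dimension 5 - 1 = 4, so there are 4 Jordan blocks; the rank sequence gives block sizes [2, 1, 1, 1].

Assembling the blocks gives the Jordan form J above.

J = [[-1, 1, 0, 0, 0], [0, -1, 0, 0, 0], [0, 0, -1, 0, 0], [0, 0, 0, -1, 0], [0, 0, 0, 0, -1]]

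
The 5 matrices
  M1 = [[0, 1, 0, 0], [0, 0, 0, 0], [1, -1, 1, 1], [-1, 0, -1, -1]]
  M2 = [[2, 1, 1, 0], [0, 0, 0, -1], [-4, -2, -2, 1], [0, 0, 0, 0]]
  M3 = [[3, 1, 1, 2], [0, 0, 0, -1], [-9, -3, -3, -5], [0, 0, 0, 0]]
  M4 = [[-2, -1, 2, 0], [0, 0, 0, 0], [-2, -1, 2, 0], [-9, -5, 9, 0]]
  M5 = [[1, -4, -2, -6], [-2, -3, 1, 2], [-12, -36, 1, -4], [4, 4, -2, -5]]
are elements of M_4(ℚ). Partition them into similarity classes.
2 classes: {M1, M2, M3, M4}, {M5}

Characteristic polynomials: χ_{M1} = x^4, χ_{M2} = x^4, χ_{M3} = x^4, χ_{M4} = x^4, χ_{M5} = (x + 1)^3(x + 3).

{M1, M2, M3, M4}: invariant factors x^2, x^2.

{M5}: invariant factors x + 1, (x + 1)^2(x + 3).

Matrices are similar if and only if their invariant-factor lists agree; the partition into similarity classes is {M1, M2, M3, M4}, {M5}.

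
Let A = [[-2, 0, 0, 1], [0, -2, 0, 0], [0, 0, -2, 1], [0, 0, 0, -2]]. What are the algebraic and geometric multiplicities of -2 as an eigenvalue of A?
The characteristic polynomial is (x + 2)^4, so the factor x + 2 appears with exponent 4: the algebraic multiplicity is 4.

rank(A + 2I) = 1, so the eigenspace has dimension 4 - 1 = 3: the geometric multiplicity is 3.

Since 3 < 4, A is not diagonalizable.

algebraic multiplicity 4, geometric multiplicity 3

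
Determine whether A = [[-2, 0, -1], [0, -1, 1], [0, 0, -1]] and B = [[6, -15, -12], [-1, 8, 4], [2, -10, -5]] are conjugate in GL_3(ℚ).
trace(A) = -4 but trace(B) = 9. The trace is a similarity invariant, so A and B are not similar.

No.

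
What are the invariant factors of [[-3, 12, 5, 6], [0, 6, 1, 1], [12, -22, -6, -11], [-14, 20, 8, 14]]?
(x - 4)^3(x + 1)

The Jordan structure of A has elementary divisors (x + 1), (x - 4)^3. Arranging the block sizes at each eigenvalue in decreasing order and taking row products gives the invariant factors.

Invariant factors (smallest first, each dividing the next): (x - 4)^3(x + 1).

Check: the last factor (x - 4)^3(x + 1) is the minimal polynomial, and the product (x - 4)^3(x + 1) is the characteristic polynomial.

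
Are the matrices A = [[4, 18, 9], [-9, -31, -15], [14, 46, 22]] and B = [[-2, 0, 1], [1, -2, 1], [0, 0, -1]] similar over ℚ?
Two matrices over a field are similar if and only if they have the same invariant factors.

Both A and B have characteristic polynomial (x + 1)(x + 2)^2 and minimal polynomial (x + 1)(x + 2)^2. Computing further, both have invariant factors (x + 1)(x + 2)^2. Hence A and B are similar.

Yes.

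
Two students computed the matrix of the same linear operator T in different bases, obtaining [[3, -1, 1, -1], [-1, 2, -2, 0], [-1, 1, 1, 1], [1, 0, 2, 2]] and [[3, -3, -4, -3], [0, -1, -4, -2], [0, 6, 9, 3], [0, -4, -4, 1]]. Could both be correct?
No.

trace(A) = 8 but trace(B) = 12. The trace is a similarity invariant, so A and B are not similar.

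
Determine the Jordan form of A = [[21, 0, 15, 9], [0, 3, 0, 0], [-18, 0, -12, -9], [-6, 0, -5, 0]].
The characteristic polynomial is det(xI - A) = (x - 3)^4, so the eigenvalues are 3 (algebraic multiplicity 4).

For λ = 3: rank(A - 3I) = 1, rank((A - 3I)^2) = 0. The eigenspace has dimension 4 - 1 = 3, so there are 3 Jordan blocks; the rank sequence gives block sizes [2, 1, 1].

Assembling the blocks gives the Jordan form J above.

J = [[3, 1, 0, 0], [0, 3, 0, 0], [0, 0, 3, 0], [0, 0, 0, 3]]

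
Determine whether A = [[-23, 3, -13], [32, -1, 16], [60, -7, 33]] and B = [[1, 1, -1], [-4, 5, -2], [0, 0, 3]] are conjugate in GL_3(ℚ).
No.

Both have characteristic polynomial (x - 3)^3, but the minimal polynomial of A is (x - 3)^3 while the minimal polynomial of B is (x - 3)^2. The minimal polynomial is a similarity invariant, so A and B are not similar.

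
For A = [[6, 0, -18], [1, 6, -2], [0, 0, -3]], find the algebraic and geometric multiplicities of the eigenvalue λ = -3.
algebraic multiplicity 1, geometric multiplicity 1

The characteristic polynomial is (x - 6)^2(x + 3), so the factor x + 3 appears with exponent 1: the algebraic multiplicity is 1.

rank(A + 3I) = 2, so the eigenspace has dimension 3 - 2 = 1: the geometric multiplicity is 1.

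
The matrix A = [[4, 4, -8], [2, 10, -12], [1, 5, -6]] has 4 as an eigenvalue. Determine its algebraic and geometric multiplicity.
The characteristic polynomial is x(x - 4)^2, so the factor x - 4 appears with exponent 2: the algebraic multiplicity is 2.

rank(A - 4I) = 2, so the eigenspace has dimension 3 - 2 = 1: the geometric multiplicity is 1.

Since 1 < 2, A is not diagonalizable.

algebraic multiplicity 2, geometric multiplicity 1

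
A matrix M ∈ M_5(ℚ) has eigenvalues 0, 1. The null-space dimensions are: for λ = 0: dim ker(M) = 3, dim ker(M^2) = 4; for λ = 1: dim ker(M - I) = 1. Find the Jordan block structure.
λ = 0: successive nullity increments [3, 1] count blocks of size ≥ k; block sizes are [2, 1, 1].
λ = 1: successive nullity increments [1] count blocks of size ≥ k; block sizes are [1].

Jordan blocks: (0, 2), (0, 1), (0, 1), (1, 1)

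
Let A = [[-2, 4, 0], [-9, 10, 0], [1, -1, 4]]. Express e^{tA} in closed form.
e^{tA} = [[(1 - 6*t)*e^{4*t}, 4*t*e^{4*t}, 0], [-9*t*e^{4*t}, (6*t + 1)*e^{4*t}, 0], [t*(3*t + 2)*e^{4*t}/2, -t*(t + 1)*e^{4*t}, e^{4*t}]]

A has Jordan form J = [[4, 1, 0], [0, 4, 1], [0, 0, 4]] with A = PJP^{-1}, so e^{tA} = P e^{tJ} P^{-1}.

For a Jordan block J_k(λ), e^{tJ_k(λ)} = e^{λt} · (I + tN + t^2 N^2/2! + ... + t^{k-1} N^{k-1}/(k-1)!) where N is the nilpotent superdiagonal part.

Assembling the blocks and conjugating back gives the entries of e^{tA} as shown above.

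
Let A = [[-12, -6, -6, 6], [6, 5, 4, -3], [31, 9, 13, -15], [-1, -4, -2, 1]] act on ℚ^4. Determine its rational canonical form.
R = [[0, 0, 0, 6], [1, 0, 0, -7], [0, 1, 0, -5], [0, 0, 1, 7]]

The invariant factors of A (the non-unit diagonal entries of the Smith normal form of xI - A over ℚ[x]) are (x - 6)(x - 1)^2(x + 1), each dividing the next. The characteristic polynomial is their product, (x - 6)(x - 1)^2(x + 1).

The rational canonical form is the block-diagonal matrix of companion matrices C(f_i):
R = [[0, 0, 0, 6], [1, 0, 0, -7], [0, 1, 0, -5], [0, 0, 1, 7]].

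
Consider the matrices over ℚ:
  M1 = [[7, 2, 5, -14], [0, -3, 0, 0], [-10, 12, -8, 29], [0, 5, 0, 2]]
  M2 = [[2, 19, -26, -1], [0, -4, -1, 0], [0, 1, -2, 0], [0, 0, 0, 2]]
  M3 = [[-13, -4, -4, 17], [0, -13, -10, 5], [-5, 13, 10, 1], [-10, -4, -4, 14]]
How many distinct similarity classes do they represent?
2 classes: {M1, M2}, {M3}

Characteristic polynomials: χ_{M1} = (x - 2)^2(x + 3)^2, χ_{M2} = (x - 2)^2(x + 3)^2, χ_{M3} = (x - 2)^2(x + 3)^2.

{M1, M2}: invariant factors (x - 2)^2(x + 3)^2.

{M3}: invariant factors x + 3, (x - 2)^2(x + 3).

Matrices are similar if and only if their invariant-factor lists agree; the partition into similarity classes is {M1, M2}, {M3}.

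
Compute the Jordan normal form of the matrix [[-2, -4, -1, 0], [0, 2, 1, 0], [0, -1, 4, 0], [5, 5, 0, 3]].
J = [[-2, 0, 0, 0], [0, 3, 1, 0], [0, 0, 3, 0], [0, 0, 0, 3]]

The characteristic polynomial is det(xI - A) = (x - 3)^3(x + 2), so the eigenvalues are -2 (algebraic multiplicity 1), 3 (algebraic multiplicity 3).

For λ = -2: algebraic multiplicity 1 gives one 1×1 block.

For λ = 3: rank(A - 3I) = 2, rank((A - 3I)^2) = 1. The eigenspace has dimension 4 - 2 = 2, so there are 2 Jordan blocks; the rank sequence gives block sizes [2, 1].

Assembling the blocks gives the Jordan form J above.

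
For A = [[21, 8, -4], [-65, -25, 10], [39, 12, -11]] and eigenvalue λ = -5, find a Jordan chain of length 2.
v_1 = [[-1, 2, -2]]^T, v_2 = [[-2, 5, -3]]^T

We seek v_1 ∈ ker((A + 5I)^2) \ ker(A + 5I), then set v_{i+1} = (A + 5I) v_i.

One such chain is v_1 = [[-1, 2, -2]]^T, v_2 = [[-2, 5, -3]]^T. Check: (A + 5I) v_2 = [[0, 0, 0]]^T = 0.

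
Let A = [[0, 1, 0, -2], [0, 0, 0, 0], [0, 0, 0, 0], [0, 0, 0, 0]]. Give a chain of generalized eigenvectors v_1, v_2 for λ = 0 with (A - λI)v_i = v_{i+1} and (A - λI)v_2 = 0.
v_1 = [[0, 1, 0, 0]]^T, v_2 = [[1, 0, 0, 0]]^T

We seek v_1 ∈ ker(A^2) \ ker(A), then set v_{i+1} = A v_i.

One such chain is v_1 = [[0, 1, 0, 0]]^T, v_2 = [[1, 0, 0, 0]]^T. Check: A v_2 = [[0, 0, 0, 0]]^T = 0.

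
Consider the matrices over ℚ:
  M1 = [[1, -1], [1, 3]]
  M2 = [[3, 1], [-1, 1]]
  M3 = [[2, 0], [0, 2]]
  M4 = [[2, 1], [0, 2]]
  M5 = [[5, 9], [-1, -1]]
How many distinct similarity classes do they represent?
Characteristic polynomials: χ_{M1} = (x - 2)^2, χ_{M2} = (x - 2)^2, χ_{M3} = (x - 2)^2, χ_{M4} = (x - 2)^2, χ_{M5} = (x - 2)^2.

{M1, M2, M4, M5}: invariant factors (x - 2)^2.

{M3}: invariant factors x - 2, x - 2.

Matrices are similar if and only if their invariant-factor lists agree; the partition into similarity classes is {M1, M2, M4, M5}, {M3}.

2 classes: {M1, M2, M4, M5}, {M3}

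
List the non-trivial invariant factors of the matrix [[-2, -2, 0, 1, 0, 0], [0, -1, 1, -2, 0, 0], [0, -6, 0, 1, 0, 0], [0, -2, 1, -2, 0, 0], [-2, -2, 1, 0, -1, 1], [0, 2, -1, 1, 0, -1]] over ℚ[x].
The Jordan structure of A has elementary divisors (x + 2), (x + 1)^3, (x + 1)^2. Arranging the block sizes at each eigenvalue in decreasing order and taking row products gives the invariant factors.

Invariant factors (smallest first, each dividing the next): (x + 1)^2, (x + 1)^3(x + 2).

Check: the last factor (x + 1)^3(x + 2) is the minimal polynomial, and the product (x + 1)^5(x + 2) is the characteristic polynomial.

(x + 1)^2, (x + 1)^3(x + 2)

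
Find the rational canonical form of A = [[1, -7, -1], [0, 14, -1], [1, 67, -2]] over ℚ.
The invariant factors of A (the non-unit diagonal entries of the Smith normal form of xI - A over ℚ[x]) are (x - 6)(x - 5)(x - 2), each dividing the next. The characteristic polynomial is their product, (x - 6)(x - 5)(x - 2).

The rational canonical form is the block-diagonal matrix of companion matrices C(f_i):
R = [[0, 0, 60], [1, 0, -52], [0, 1, 13]].

R = [[0, 0, 60], [1, 0, -52], [0, 1, 13]]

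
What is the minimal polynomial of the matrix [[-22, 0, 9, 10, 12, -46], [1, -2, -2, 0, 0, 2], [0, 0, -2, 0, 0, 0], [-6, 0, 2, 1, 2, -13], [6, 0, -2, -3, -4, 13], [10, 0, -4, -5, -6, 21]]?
The characteristic polynomial factors as x^2(x + 2)^4. The minimal polynomial is ∏(x - λ)^{k_λ} where k_λ is the size of the largest Jordan block at λ.

For λ = -2: rank(A + 2I) = 4, and the largest Jordan block has size 3 (the smallest k with rank((A + 2I)^k) = rank((A + 2I)^(k+1))).
For λ = 0: rank(A) = 5, and the largest Jordan block has size 2 (the smallest k with rank(A^k) = rank(A^(k+1))).

So m_A(x) = x^2(x + 2)^3.

m_A(x) = x^2(x + 2)^3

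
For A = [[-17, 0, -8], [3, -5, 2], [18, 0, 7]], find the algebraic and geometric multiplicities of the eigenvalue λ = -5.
The characteristic polynomial is (x + 5)^3, so the factor x + 5 appears with exponent 3: the algebraic multiplicity is 3.

rank(A + 5I) = 1, so the eigenspace has dimension 3 - 1 = 2: the geometric multiplicity is 2.

Since 2 < 3, A is not diagonalizable.

algebraic multiplicity 3, geometric multiplicity 2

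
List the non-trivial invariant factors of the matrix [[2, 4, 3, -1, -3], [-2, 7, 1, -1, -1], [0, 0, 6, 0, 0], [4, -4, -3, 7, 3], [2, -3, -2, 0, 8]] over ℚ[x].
x - 6, x - 6, (x - 6)^3

The Jordan structure of A has elementary divisors (x - 6)^3, (x - 6), (x - 6). Arranging the block sizes at each eigenvalue in decreasing order and taking row products gives the invariant factors.

Invariant factors (smallest first, each dividing the next): x - 6, x - 6, (x - 6)^3.

Check: the last factor (x - 6)^3 is the minimal polynomial, and the product (x - 6)^5 is the characteristic polynomial.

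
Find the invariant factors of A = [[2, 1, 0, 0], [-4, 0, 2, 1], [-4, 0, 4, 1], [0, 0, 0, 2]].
The Jordan structure of A has elementary divisors (x - 2)^3, (x - 2). Arranging the block sizes at each eigenvalue in decreasing order and taking row products gives the invariant factors.

Invariant factors (smallest first, each dividing the next): x - 2, (x - 2)^3.

Check: the last factor (x - 2)^3 is the minimal polynomial, and the product (x - 2)^4 is the characteristic polynomial.

x - 2, (x - 2)^3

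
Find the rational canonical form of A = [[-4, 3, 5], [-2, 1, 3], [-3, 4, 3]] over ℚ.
R = [[0, 0, 2], [1, 0, 4], [0, 1, 0]]

The invariant factors of A (the non-unit diagonal entries of the Smith normal form of xI - A over ℚ[x]) are x^3 - 4x - 2, each dividing the next. The characteristic polynomial is their product, x^3 - 4x - 2.

The rational canonical form is the block-diagonal matrix of companion matrices C(f_i):
R = [[0, 0, 2], [1, 0, 4], [0, 1, 0]].

Note the characteristic polynomial does not split into linear factors over ℚ, so A has no Jordan form over ℚ; the rational canonical form exists over any field.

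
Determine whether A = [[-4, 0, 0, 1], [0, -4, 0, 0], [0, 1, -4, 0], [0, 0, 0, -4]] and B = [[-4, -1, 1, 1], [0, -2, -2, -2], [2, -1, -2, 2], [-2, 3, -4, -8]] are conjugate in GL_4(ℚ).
Yes.

Two matrices over a field are similar if and only if they have the same invariant factors.

Both A and B have characteristic polynomial (x + 4)^4 and minimal polynomial (x + 4)^2. Computing further, both have invariant factors (x + 4)^2, (x + 4)^2. Hence A and B are similar.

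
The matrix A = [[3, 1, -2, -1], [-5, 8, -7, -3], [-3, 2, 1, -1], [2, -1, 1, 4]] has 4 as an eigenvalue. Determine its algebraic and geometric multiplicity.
algebraic multiplicity 4, geometric multiplicity 2

The characteristic polynomial is (x - 4)^4, so the factor x - 4 appears with exponent 4: the algebraic multiplicity is 4.

rank(A - 4I) = 2, so the eigenspace has dimension 4 - 2 = 2: the geometric multiplicity is 2.

Since 2 < 4, A is not diagonalizable.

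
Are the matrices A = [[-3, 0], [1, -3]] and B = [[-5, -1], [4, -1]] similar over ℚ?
Two matrices over a field are similar if and only if they have the same invariant factors.

Both A and B have characteristic polynomial (x + 3)^2 and minimal polynomial (x + 3)^2. Computing further, both have invariant factors (x + 3)^2. Hence A and B are similar.

Yes.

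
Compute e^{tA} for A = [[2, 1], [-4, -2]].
A has Jordan form J = [[0, 1], [0, 0]] with A = PJP^{-1}, so e^{tA} = P e^{tJ} P^{-1}.

For a Jordan block J_k(λ), e^{tJ_k(λ)} = e^{λt} · (I + tN + t^2 N^2/2! + ... + t^{k-1} N^{k-1}/(k-1)!) where N is the nilpotent superdiagonal part.

Assembling the blocks and conjugating back gives the entries of e^{tA} as shown above.

e^{tA} = [[2*t + 1, t], [-4*t, 1 - 2*t]]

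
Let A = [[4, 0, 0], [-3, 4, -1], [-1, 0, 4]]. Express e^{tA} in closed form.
A has Jordan form J = [[4, 1, 0], [0, 4, 1], [0, 0, 4]] with A = PJP^{-1}, so e^{tA} = P e^{tJ} P^{-1}.

For a Jordan block J_k(λ), e^{tJ_k(λ)} = e^{λt} · (I + tN + t^2 N^2/2! + ... + t^{k-1} N^{k-1}/(k-1)!) where N is the nilpotent superdiagonal part.

Assembling the blocks and conjugating back gives the entries of e^{tA} as shown above.

e^{tA} = [[e^{4*t}, 0, 0], [t*(t - 6)*e^{4*t}/2, e^{4*t}, -t*e^{4*t}], [-t*e^{4*t}, 0, e^{4*t}]]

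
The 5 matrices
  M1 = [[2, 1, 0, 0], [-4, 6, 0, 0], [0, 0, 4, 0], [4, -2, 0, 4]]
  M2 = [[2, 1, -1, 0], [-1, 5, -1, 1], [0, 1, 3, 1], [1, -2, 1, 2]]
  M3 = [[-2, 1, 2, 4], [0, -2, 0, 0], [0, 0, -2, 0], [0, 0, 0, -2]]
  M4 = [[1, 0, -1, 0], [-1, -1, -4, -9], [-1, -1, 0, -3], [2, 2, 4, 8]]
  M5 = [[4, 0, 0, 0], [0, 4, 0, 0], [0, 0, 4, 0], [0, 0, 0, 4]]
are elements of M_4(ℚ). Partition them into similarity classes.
5 classes: {M1}, {M2}, {M3}, {M4}, {M5}

Characteristic polynomials: χ_{M1} = (x - 4)^4, χ_{M2} = (x - 3)^4, χ_{M3} = (x + 2)^4, χ_{M4} = (x - 2)^4, χ_{M5} = (x - 4)^4.

{M1}: invariant factors x - 4, x - 4, (x - 4)^2.

{M2}: invariant factors (x - 3)^2, (x - 3)^2.

{M3}: invariant factors x + 2, x + 2, (x + 2)^2.

{M4}: invariant factors x - 2, (x - 2)^3.

{M5}: invariant factors x - 4, x - 4, x - 4, x - 4.

Matrices are similar if and only if their invariant-factor lists agree; the partition into similarity classes is {M1}, {M2}, {M3}, {M4}, {M5}.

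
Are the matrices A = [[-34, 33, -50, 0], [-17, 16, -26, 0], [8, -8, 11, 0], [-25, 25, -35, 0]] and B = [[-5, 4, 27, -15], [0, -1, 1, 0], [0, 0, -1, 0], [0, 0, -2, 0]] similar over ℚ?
Two matrices over a field are similar if and only if they have the same invariant factors.

Both A and B have characteristic polynomial x(x + 1)^2(x + 5) and minimal polynomial x(x + 1)^2(x + 5). Computing further, both have invariant factors x(x + 1)^2(x + 5). Hence A and B are similar.

Yes.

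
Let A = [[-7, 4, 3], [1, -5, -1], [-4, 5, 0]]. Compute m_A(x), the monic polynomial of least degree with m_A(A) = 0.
The characteristic polynomial factors as (x + 4)^3. The minimal polynomial is ∏(x - λ)^{k_λ} where k_λ is the size of the largest Jordan block at λ.

For λ = -4: rank(A + 4I) = 2, and the largest Jordan block has size 3 (the smallest k with rank((A + 4I)^k) = rank((A + 4I)^(k+1))).

So m_A(x) = (x + 4)^3.

m_A(x) = (x + 4)^3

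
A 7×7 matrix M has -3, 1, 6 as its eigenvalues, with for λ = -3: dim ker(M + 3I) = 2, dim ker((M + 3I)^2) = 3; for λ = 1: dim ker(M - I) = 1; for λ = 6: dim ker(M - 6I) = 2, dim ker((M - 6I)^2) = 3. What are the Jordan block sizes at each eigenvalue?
λ = -3: successive nullity increments [2, 1] count blocks of size ≥ k; block sizes are [2, 1].
λ = 1: successive nullity increments [1] count blocks of size ≥ k; block sizes are [1].
λ = 6: successive nullity increments [2, 1] count blocks of size ≥ k; block sizes are [2, 1].

Jordan blocks: (-3, 2), (-3, 1), (1, 1), (6, 2), (6, 1)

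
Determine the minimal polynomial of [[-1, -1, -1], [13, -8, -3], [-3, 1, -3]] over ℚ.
The characteristic polynomial factors as (x + 4)^3. The minimal polynomial is ∏(x - λ)^{k_λ} where k_λ is the size of the largest Jordan block at λ.

For λ = -4: rank(A + 4I) = 2, and the largest Jordan block has size 3 (the smallest k with rank((A + 4I)^k) = rank((A + 4I)^(k+1))).

So m_A(x) = (x + 4)^3.

m_A(x) = (x + 4)^3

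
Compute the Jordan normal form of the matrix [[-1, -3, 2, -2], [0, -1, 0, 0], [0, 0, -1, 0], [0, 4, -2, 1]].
The characteristic polynomial is det(xI - A) = (x - 1)(x + 1)^3, so the eigenvalues are -1 (algebraic multiplicity 3), 1 (algebraic multiplicity 1).

For λ = -1: rank(A + I) = 2, rank((A + I)^2) = 1. The eigenspace has dimension 4 - 2 = 2, so there are 2 Jordan blocks; the rank sequence gives block sizes [2, 1].

For λ = 1: algebraic multiplicity 1 gives one 1×1 block.

Assembling the blocks gives the Jordan form J above.

J = [[-1, 1, 0, 0], [0, -1, 0, 0], [0, 0, -1, 0], [0, 0, 0, 1]]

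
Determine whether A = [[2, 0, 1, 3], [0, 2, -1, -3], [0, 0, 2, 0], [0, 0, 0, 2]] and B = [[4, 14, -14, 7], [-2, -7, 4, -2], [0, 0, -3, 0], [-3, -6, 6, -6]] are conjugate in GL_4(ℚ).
No.

trace(A) = 8 but trace(B) = -12. The trace is a similarity invariant, so A and B are not similar.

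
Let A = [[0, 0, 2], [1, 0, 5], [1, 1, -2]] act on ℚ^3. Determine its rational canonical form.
R = [[0, 0, 2], [1, 0, 7], [0, 1, -2]]

The invariant factors of A (the non-unit diagonal entries of the Smith normal form of xI - A over ℚ[x]) are (x - 2)(x^2 + 4x + 1), each dividing the next. The characteristic polynomial is their product, (x - 2)(x^2 + 4x + 1).

The rational canonical form is the block-diagonal matrix of companion matrices C(f_i):
R = [[0, 0, 2], [1, 0, 7], [0, 1, -2]].

Note the characteristic polynomial does not split into linear factors over ℚ, so A has no Jordan form over ℚ; the rational canonical form exists over any field.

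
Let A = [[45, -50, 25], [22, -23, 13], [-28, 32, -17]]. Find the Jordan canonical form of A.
The characteristic polynomial is det(xI - A) = (x - 5)^2(x + 5), so the eigenvalues are -5 (algebraic multiplicity 1), 5 (algebraic multiplicity 2).

For λ = -5: algebraic multiplicity 1 gives one 1×1 block.

For λ = 5: rank(A - 5I) = 2, rank((A - 5I)^2) = 1. The eigenspace has dimension 3 - 2 = 1, so there is 1 Jordan block; the rank sequence gives block sizes [2].

Assembling the blocks gives the Jordan form J above.

J = [[-5, 0, 0], [0, 5, 1], [0, 0, 5]]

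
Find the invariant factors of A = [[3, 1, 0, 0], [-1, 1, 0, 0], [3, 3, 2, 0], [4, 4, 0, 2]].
The Jordan structure of A has elementary divisors (x - 2)^2, (x - 2), (x - 2). Arranging the block sizes at each eigenvalue in decreasing order and taking row products gives the invariant factors.

Invariant factors (smallest first, each dividing the next): x - 2, x - 2, (x - 2)^2.

Check: the last factor (x - 2)^2 is the minimal polynomial, and the product (x - 2)^4 is the characteristic polynomial.

x - 2, x - 2, (x - 2)^2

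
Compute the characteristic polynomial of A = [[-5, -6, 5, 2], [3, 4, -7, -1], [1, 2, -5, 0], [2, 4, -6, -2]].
xI - A = [[x + 5, 6, -5, -2], [-3, x - 4, 7, 1], [-1, -2, x + 5, 0], [-2, -4, 6, x + 2]].

Expanding det(xI - A) along the first row:
det(xI - A) = + (x + 5)·det([[x - 4, 7, 1], [-2, x + 5, 0], [-4, 6, x + 2]]) - (6)·det([[-3, 7, 1], [-1, x + 5, 0], [-2, 6, x + 2]]) + (-5)·det([[-3, x - 4, 1], [-1, -2, 0], [-2, -4, x + 2]]) - (-2)·det([[-3, x - 4, 7], [-1, -2, x + 5], [-2, -4, 6]]).

Evaluating gives χ_A(x) = x^4 + 8x^3 + 24x^2 + 32x + 16 = (x + 2)^4.

χ_A(x) = (x + 2)^4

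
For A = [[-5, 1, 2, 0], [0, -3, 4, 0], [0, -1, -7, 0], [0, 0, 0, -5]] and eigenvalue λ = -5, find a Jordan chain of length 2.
We seek v_1 ∈ ker((A + 5I)^2) \ ker(A + 5I), then set v_{i+1} = (A + 5I) v_i.

One such chain is v_1 = [[0, -1, 1, -1]]^T, v_2 = [[1, 2, -1, 0]]^T. Check: (A + 5I) v_2 = [[0, 0, 0, 0]]^T = 0.

v_1 = [[0, -1, 1, -1]]^T, v_2 = [[1, 2, -1, 0]]^T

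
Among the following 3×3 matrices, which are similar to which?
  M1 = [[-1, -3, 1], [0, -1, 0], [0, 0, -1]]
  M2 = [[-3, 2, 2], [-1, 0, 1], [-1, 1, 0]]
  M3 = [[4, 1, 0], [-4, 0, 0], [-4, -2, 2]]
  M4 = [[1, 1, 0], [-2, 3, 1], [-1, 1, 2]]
3 classes: {M1, M2}, {M3}, {M4}

Characteristic polynomials: χ_{M1} = (x + 1)^3, χ_{M2} = (x + 1)^3, χ_{M3} = (x - 2)^3, χ_{M4} = (x - 2)^3.

{M1, M2}: invariant factors x + 1, (x + 1)^2.

{M3}: invariant factors x - 2, (x - 2)^2.

{M4}: invariant factors (x - 2)^3.

Matrices are similar if and only if their invariant-factor lists agree; the partition into similarity classes is {M1, M2}, {M3}, {M4}.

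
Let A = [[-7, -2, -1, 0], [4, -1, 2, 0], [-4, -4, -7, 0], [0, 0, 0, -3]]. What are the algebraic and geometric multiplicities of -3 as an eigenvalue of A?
The characteristic polynomial is (x + 3)(x + 5)^3, so the factor x + 3 appears with exponent 1: the algebraic multiplicity is 1.

rank(A + 3I) = 3, so the eigenspace has dimension 4 - 3 = 1: the geometric multiplicity is 1.

algebraic multiplicity 1, geometric multiplicity 1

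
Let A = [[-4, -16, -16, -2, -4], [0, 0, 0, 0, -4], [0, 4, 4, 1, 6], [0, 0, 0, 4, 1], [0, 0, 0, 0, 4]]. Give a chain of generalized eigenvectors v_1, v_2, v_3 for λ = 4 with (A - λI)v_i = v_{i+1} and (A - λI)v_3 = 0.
v_1 = [[0, -1, 1, 1, 1]]^T, v_2 = [[-6, 0, 3, 1, 0]]^T, v_3 = [[-2, 0, 1, 0, 0]]^T

We seek v_1 ∈ ker((A - 4I)^3) \ ker((A - 4I)^2), then set v_{i+1} = (A - 4I) v_i.

One such chain is v_1 = [[0, -1, 1, 1, 1]]^T, v_2 = [[-6, 0, 3, 1, 0]]^T, v_3 = [[-2, 0, 1, 0, 0]]^T. Check: (A - 4I) v_3 = [[0, 0, 0, 0, 0]]^T = 0.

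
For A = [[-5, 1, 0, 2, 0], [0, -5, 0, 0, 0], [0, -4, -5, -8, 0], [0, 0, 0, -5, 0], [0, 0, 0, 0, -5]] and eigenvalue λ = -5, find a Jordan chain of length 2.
v_1 = [[0, 5, -2, -2, 0]]^T, v_2 = [[1, 0, -4, 0, 0]]^T

We seek v_1 ∈ ker((A + 5I)^2) \ ker(A + 5I), then set v_{i+1} = (A + 5I) v_i.

One such chain is v_1 = [[0, 5, -2, -2, 0]]^T, v_2 = [[1, 0, -4, 0, 0]]^T. Check: (A + 5I) v_2 = [[0, 0, 0, 0, 0]]^T = 0.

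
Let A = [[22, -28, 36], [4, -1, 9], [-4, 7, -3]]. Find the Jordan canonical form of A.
J = [[6, 1, 0], [0, 6, 0], [0, 0, 6]]

The characteristic polynomial is det(xI - A) = (x - 6)^3, so the eigenvalues are 6 (algebraic multiplicity 3).

For λ = 6: rank(A - 6I) = 1, rank((A - 6I)^2) = 0. The eigenspace has dimension 3 - 1 = 2, so there are 2 Jordan blocks; the rank sequence gives block sizes [2, 1].

Assembling the blocks gives the Jordan form J above.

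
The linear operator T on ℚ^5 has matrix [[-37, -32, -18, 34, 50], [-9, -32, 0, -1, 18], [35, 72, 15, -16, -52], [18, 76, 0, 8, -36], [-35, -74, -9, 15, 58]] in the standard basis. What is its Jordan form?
J = [[-3, 1, 0, 0, 0], [0, -3, 0, 0, 0], [0, 0, 6, 1, 0], [0, 0, 0, 6, 0], [0, 0, 0, 0, 6]]

The characteristic polynomial is det(xI - A) = (x - 6)^3(x + 3)^2, so the eigenvalues are -3 (algebraic multiplicity 2), 6 (algebraic multiplicity 3).

For λ = -3: rank(A + 3I) = 4, rank((A + 3I)^2) = 3. The eigenspace has dimension 5 - 4 = 1, so there is 1 Jordan block; the rank sequence gives block sizes [2].

For λ = 6: rank(A - 6I) = 3, rank((A - 6I)^2) = 2. The eigenspace has dimension 5 - 3 = 2, so there are 2 Jordan blocks; the rank sequence gives block sizes [2, 1].

Assembling the blocks gives the Jordan form J above.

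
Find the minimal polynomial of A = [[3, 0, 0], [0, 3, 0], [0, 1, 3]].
m_A(x) = (x - 3)^2

The characteristic polynomial factors as (x - 3)^3. The minimal polynomial is ∏(x - λ)^{k_λ} where k_λ is the size of the largest Jordan block at λ.

For λ = 3: rank(A - 3I) = 1, and the largest Jordan block has size 2 (the smallest k with rank((A - 3I)^k) = rank((A - 3I)^(k+1))).

So m_A(x) = (x - 3)^2.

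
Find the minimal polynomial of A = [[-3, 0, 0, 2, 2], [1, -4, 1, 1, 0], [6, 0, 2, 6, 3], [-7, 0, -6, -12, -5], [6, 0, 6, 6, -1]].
m_A(x) = (x + 1)(x + 4)^2(x + 5)

The characteristic polynomial factors as (x + 1)(x + 4)^3(x + 5). The minimal polynomial is ∏(x - λ)^{k_λ} where k_λ is the size of the largest Jordan block at λ.

For λ = -5: rank(A + 5I) = 4, and the largest Jordan block has size 1 (the smallest k with rank((A + 5I)^k) = rank((A + 5I)^(k+1))).
For λ = -4: rank(A + 4I) = 3, and the largest Jordan block has size 2 (the smallest k with rank((A + 4I)^k) = rank((A + 4I)^(k+1))).
For λ = -1: rank(A + I) = 4, and the largest Jordan block has size 1 (the smallest k with rank((A + I)^k) = rank((A + I)^(k+1))).

So m_A(x) = (x + 1)(x + 4)^2(x + 5).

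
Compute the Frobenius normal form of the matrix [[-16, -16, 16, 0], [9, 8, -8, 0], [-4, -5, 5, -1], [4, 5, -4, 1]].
R = [[0, 0, 0, -16], [1, 0, 0, 8], [0, 1, 0, 7], [0, 0, 1, -2]]

The invariant factors of A (the non-unit diagonal entries of the Smith normal form of xI - A over ℚ[x]) are (x^2 + x - 4)^2, each dividing the next. The characteristic polynomial is their product, (x^2 + x - 4)^2.

The rational canonical form is the block-diagonal matrix of companion matrices C(f_i):
R = [[0, 0, 0, -16], [1, 0, 0, 8], [0, 1, 0, 7], [0, 0, 1, -2]].

Note the characteristic polynomial does not split into linear factors over ℚ, so A has no Jordan form over ℚ; the rational canonical form exists over any field.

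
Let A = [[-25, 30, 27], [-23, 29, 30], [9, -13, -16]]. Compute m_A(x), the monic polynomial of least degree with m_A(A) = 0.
m_A(x) = (x + 4)^3

The characteristic polynomial factors as (x + 4)^3. The minimal polynomial is ∏(x - λ)^{k_λ} where k_λ is the size of the largest Jordan block at λ.

For λ = -4: rank(A + 4I) = 2, and the largest Jordan block has size 3 (the smallest k with rank((A + 4I)^k) = rank((A + 4I)^(k+1))).

So m_A(x) = (x + 4)^3.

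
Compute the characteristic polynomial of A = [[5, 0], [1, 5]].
χ_A(x) = (x - 5)^2

xI - A = [[x - 5, 0], [-1, x - 5]].

Expanding det(xI - A) along the first row:
det(xI - A) = + (x - 5)·det([[x - 5]]) - (0)·det([[-1]]).

Evaluating gives χ_A(x) = x^2 - 10x + 25 = (x - 5)^2.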